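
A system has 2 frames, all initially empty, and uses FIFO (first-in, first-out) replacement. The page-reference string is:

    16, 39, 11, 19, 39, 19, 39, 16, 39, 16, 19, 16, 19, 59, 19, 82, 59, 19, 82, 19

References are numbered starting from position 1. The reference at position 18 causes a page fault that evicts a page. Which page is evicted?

pos 1: 16 -> fault, frames (16)
pos 2: 39 -> fault, frames (16 39)
pos 3: 11 -> fault, evict 16, frames (39 11)
pos 4: 19 -> fault, evict 39, frames (11 19)
pos 5: 39 -> fault, evict 11, frames (19 39)
pos 6: 19 -> hit
pos 7: 39 -> hit
pos 8: 16 -> fault, evict 19, frames (39 16)
pos 9: 39 -> hit
pos 10: 16 -> hit
pos 11: 19 -> fault, evict 39, frames (16 19)
pos 12: 16 -> hit
pos 13: 19 -> hit
pos 14: 59 -> fault, evict 16, frames (19 59)
pos 15: 19 -> hit
pos 16: 82 -> fault, evict 19, frames (59 82)
pos 17: 59 -> hit
pos 18: 19 -> fault, evict 59, frames (82 19)
At position 18, page 59 is evicted.

59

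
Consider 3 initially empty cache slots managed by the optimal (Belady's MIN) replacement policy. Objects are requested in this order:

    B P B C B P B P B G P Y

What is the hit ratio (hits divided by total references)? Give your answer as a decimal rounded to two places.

B: fault, frames (B)
P: fault, frames (B P)
B: hit
C: fault, frames (B P C)
B: hit
P: hit
B: hit
P: hit
B: hit
G: fault, evict C, frames (B P G)
P: hit
Y: fault, evict G, frames (B P Y)
Hits: 7 of 12 references → 7/12 = 0.5833.

0.58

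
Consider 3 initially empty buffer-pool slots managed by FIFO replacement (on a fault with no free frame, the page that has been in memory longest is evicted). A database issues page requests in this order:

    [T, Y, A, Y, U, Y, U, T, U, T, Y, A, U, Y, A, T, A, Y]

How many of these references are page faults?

10

T → miss, frames {T}
Y → miss, frames {T,Y}
A → miss, frames {T,Y,A}
Y → hit
U → miss, evict T, frames {Y,A,U}
Y → hit
U → hit
T → miss, evict Y, frames {A,U,T}
U → hit
T → hit
Y → miss, evict A, frames {U,T,Y}
A → miss, evict U, frames {T,Y,A}
U → miss, evict T, frames {Y,A,U}
Y → hit
A → hit
T → miss, evict Y, frames {A,U,T}
A → hit
Y → miss, evict A, frames {U,T,Y}
Page faults: 10.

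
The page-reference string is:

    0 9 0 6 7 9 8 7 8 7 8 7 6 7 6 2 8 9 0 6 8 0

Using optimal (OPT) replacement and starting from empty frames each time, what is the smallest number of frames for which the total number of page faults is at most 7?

4

f=1: 22 faults
f=2: 11 faults
f=3: 8 faults
f=4: 7 faults
f=5: 6 faults
f=6: 6 faults
Smallest f with faults ≤ 7 is 4.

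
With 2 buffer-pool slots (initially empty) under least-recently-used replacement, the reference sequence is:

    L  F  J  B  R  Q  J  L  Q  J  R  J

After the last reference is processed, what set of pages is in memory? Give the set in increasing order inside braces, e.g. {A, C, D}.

L -> miss, frames (L)
F -> miss, frames (L F)
J -> miss, evict L, frames (F J)
B -> miss, evict F, frames (J B)
R -> miss, evict J, frames (B R)
Q -> miss, evict B, frames (R Q)
J -> miss, evict R, frames (Q J)
L -> miss, evict Q, frames (J L)
Q -> miss, evict J, frames (L Q)
J -> miss, evict L, frames (Q J)
R -> miss, evict Q, frames (J R)
J -> hit

{J, R}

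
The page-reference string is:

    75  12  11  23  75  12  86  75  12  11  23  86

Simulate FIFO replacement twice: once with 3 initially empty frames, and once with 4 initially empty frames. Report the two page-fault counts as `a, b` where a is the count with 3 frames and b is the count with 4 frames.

3 frames: F F F F F F F . . F F . → 9 faults.
4 frames: F F F F . . F F F F F F → 10 faults.
10 > 9: adding a frame increased faults — Belady's anomaly.

9, 10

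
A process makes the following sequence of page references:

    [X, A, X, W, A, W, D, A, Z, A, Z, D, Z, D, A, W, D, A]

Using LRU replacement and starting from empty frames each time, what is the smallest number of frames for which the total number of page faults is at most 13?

f=1: 18 faults
f=2: 12 faults
f=3: 6 faults
f=4: 5 faults
f=5: 5 faults
Smallest f with faults ≤ 13 is 2.

2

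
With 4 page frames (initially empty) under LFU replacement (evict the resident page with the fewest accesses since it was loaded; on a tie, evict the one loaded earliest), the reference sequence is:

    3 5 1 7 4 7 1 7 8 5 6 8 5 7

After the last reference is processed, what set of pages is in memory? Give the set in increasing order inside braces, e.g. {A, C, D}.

3: miss, frames (3)
5: miss, frames (3 5)
1: miss, frames (3 5 1)
7: miss, frames (3 5 1 7)
4: miss, evict 3, frames (5 1 7 4)
7: hit
1: hit
7: hit
8: miss, evict 5, frames (1 7 4 8)
5: miss, evict 4, frames (1 7 8 5)
6: miss, evict 8, frames (1 7 5 6)
8: miss, evict 5, frames (1 7 6 8)
5: miss, evict 6, frames (1 7 8 5)
7: hit

{1, 5, 7, 8}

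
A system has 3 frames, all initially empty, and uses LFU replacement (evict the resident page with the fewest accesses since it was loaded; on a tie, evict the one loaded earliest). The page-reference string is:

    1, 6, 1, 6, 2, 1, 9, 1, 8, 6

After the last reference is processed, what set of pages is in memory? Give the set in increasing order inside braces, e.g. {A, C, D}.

1 → fault, frames [1]
6 → fault, frames [1, 6]
1 → hit
6 → hit
2 → fault, frames [1, 6, 2]
1 → hit
9 → fault, evict 2, frames [1, 6, 9]
1 → hit
8 → fault, evict 9, frames [1, 6, 8]
6 → hit

{1, 6, 8}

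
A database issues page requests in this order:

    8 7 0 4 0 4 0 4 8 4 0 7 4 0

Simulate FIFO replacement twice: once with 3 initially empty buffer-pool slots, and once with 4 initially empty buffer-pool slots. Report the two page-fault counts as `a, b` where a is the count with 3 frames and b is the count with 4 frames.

7, 4

3 frames: F F F F . . . . F . . F . F → 7 faults.
4 frames: F F F F . . . . . . . . . . → 4 faults.
4 < 7: adding a frame reduced faults, as is typical.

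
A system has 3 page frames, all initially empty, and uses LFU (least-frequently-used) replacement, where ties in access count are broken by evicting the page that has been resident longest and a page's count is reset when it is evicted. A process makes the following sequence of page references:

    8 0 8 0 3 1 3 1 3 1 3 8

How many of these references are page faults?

9

8: fault, frames {8}
0: fault, frames {8,0}
8: hit
0: hit
3: fault, frames {8,0,3}
1: fault, evict 3, frames {8,0,1}
3: fault, evict 1, frames {8,0,3}
1: fault, evict 3, frames {8,0,1}
3: fault, evict 1, frames {8,0,3}
1: fault, evict 3, frames {8,0,1}
3: fault, evict 1, frames {8,0,3}
8: hit
Page faults: 9.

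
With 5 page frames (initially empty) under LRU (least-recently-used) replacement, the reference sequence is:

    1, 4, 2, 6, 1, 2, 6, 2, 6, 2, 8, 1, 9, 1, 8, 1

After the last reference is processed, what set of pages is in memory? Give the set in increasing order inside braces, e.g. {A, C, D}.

1 -> miss, frames (1)
4 -> miss, frames (1 4)
2 -> miss, frames (1 4 2)
6 -> miss, frames (1 4 2 6)
1 -> hit
2 -> hit
6 -> hit
2 -> hit
6 -> hit
2 -> hit
8 -> miss, frames (4 1 6 2 8)
1 -> hit
9 -> miss, evict 4, frames (6 2 8 1 9)
1 -> hit
8 -> hit
1 -> hit

{1, 2, 6, 8, 9}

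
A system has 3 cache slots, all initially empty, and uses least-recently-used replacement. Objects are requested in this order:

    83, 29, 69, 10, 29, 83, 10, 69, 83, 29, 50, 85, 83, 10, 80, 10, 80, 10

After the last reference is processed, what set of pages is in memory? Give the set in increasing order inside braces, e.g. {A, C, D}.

83: fault, frames (83)
29: fault, frames (83 29)
69: fault, frames (83 29 69)
10: fault, evict 83, frames (29 69 10)
29: hit
83: fault, evict 69, frames (10 29 83)
10: hit
69: fault, evict 29, frames (83 10 69)
83: hit
29: fault, evict 10, frames (69 83 29)
50: fault, evict 69, frames (83 29 50)
85: fault, evict 83, frames (29 50 85)
83: fault, evict 29, frames (50 85 83)
10: fault, evict 50, frames (85 83 10)
80: fault, evict 85, frames (83 10 80)
10: hit
80: hit
10: hit

{10, 80, 83}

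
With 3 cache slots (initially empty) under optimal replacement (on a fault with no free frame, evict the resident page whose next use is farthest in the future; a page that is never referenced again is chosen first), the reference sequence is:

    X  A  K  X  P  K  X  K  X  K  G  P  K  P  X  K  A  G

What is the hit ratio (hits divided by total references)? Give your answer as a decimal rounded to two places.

X -> miss, frames {X}
A -> miss, frames {X,A}
K -> miss, frames {X,A,K}
X -> hit
P -> miss, evict A, frames {X,K,P}
K -> hit
X -> hit
K -> hit
X -> hit
K -> hit
G -> miss, evict X, frames {K,P,G}
P -> hit
K -> hit
P -> hit
X -> miss, evict P, frames {K,G,X}
K -> hit
A -> miss, evict X, frames {K,G,A}
G -> hit
Hits: 11 of 18 references → 11/18 = 0.6111.

0.61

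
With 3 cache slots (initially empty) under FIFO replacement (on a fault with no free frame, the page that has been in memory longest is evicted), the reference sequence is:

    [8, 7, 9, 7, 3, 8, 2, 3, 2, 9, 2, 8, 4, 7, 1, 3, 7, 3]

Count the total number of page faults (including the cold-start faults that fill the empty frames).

11

8 → miss, frames [8]
7 → miss, frames [8, 7]
9 → miss, frames [8, 7, 9]
7 → hit
3 → miss, evict 8, frames [7, 9, 3]
8 → miss, evict 7, frames [9, 3, 8]
2 → miss, evict 9, frames [3, 8, 2]
3 → hit
2 → hit
9 → miss, evict 3, frames [8, 2, 9]
2 → hit
8 → hit
4 → miss, evict 8, frames [2, 9, 4]
7 → miss, evict 2, frames [9, 4, 7]
1 → miss, evict 9, frames [4, 7, 1]
3 → miss, evict 4, frames [7, 1, 3]
7 → hit
3 → hit
Page faults: 11.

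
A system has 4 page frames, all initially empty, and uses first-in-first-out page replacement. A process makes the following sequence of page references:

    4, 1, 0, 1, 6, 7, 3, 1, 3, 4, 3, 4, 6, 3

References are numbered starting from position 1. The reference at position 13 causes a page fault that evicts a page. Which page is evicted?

7

pos 1: 4 → miss, frames {4}
pos 2: 1 → miss, frames {4,1}
pos 3: 0 → miss, frames {4,1,0}
pos 4: 1 → hit
pos 5: 6 → miss, frames {4,1,0,6}
pos 6: 7 → miss, evict 4, frames {1,0,6,7}
pos 7: 3 → miss, evict 1, frames {0,6,7,3}
pos 8: 1 → miss, evict 0, frames {6,7,3,1}
pos 9: 3 → hit
pos 10: 4 → miss, evict 6, frames {7,3,1,4}
pos 11: 3 → hit
pos 12: 4 → hit
pos 13: 6 → miss, evict 7, frames {3,1,4,6}
At position 13, page 7 is evicted.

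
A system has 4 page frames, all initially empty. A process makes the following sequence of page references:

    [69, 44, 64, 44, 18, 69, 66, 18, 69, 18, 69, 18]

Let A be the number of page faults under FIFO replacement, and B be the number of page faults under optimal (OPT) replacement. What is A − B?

1

Under FIFO: F F F . F . F . F . . . → 6 faults.
Under OPT: F F F . F . F . . . . . → 5 faults.
A − B = 6 − 5 = 1.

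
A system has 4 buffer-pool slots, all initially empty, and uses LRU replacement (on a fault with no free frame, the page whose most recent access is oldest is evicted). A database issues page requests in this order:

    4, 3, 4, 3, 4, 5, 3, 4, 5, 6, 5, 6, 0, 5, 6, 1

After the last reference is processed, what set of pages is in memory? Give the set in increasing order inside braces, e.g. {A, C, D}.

4 → miss, frames (4)
3 → miss, frames (4 3)
4 → hit
3 → hit
4 → hit
5 → miss, frames (3 4 5)
3 → hit
4 → hit
5 → hit
6 → miss, frames (3 4 5 6)
5 → hit
6 → hit
0 → miss, evict 3, frames (4 5 6 0)
5 → hit
6 → hit
1 → miss, evict 4, frames (0 5 6 1)

{0, 1, 5, 6}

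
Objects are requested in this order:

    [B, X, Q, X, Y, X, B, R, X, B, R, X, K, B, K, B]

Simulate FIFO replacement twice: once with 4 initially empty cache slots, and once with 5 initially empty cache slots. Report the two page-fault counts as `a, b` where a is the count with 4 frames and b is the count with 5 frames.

8, 7

4 frames: F F F . F . . F . F . F F . . . → 8 faults.
5 frames: F F F . F . . F . . . . F F . . → 7 faults.
7 < 8: adding a frame reduced faults, as is typical.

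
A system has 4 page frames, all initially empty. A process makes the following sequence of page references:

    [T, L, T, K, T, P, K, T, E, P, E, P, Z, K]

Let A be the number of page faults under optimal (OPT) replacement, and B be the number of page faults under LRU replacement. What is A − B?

Under OPT: F F . F . F . . F . . . F . → 6 faults.
Under LRU: F F . F . F . . F . . . F F → 7 faults.
A − B = 6 − 7 = -1.

-1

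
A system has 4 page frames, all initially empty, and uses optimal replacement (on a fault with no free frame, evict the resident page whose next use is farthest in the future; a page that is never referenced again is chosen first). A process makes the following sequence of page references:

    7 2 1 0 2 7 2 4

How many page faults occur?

5

7 → miss, frames (7)
2 → miss, frames (7 2)
1 → miss, frames (7 2 1)
0 → miss, frames (7 2 1 0)
2 → hit
7 → hit
2 → hit
4 → miss, evict 0, frames (7 2 1 4)
Page faults: 5.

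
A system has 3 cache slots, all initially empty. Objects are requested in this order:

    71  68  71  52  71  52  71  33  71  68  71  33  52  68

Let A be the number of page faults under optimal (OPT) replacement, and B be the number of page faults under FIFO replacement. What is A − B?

Under OPT: F F . F . . . F . . . . F . → 5 faults.
Under FIFO: F F . F . . . F F F . . F . → 7 faults.
A − B = 5 − 7 = -2.

-2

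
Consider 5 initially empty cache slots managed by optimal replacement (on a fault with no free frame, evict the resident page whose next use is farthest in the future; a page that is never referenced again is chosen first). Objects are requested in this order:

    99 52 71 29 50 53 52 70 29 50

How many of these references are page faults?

99: fault, frames (99)
52: fault, frames (99 52)
71: fault, frames (99 52 71)
29: fault, frames (99 52 71 29)
50: fault, frames (99 52 71 29 50)
53: fault, evict 71, frames (99 52 29 50 53)
52: hit
70: fault, evict 53, frames (99 52 29 50 70)
29: hit
50: hit
Page faults: 7.

7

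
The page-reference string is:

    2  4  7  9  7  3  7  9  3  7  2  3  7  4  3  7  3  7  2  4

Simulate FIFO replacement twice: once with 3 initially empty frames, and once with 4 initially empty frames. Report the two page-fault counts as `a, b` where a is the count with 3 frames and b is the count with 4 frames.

10, 8

3 frames: F F F F . F . . . . F . F F F . . . F . → 10 faults.
4 frames: F F F F . F . . . . F . . F . F . . . . → 8 faults.
8 < 10: adding a frame reduced faults, as is typical.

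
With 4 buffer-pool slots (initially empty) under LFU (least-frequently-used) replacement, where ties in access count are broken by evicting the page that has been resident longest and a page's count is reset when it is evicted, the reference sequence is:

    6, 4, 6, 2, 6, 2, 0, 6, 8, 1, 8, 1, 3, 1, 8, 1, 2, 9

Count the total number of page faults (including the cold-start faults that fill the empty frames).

9

6 → miss, frames {6}
4 → miss, frames {6,4}
6 → hit
2 → miss, frames {6,4,2}
6 → hit
2 → hit
0 → miss, frames {6,4,2,0}
6 → hit
8 → miss, evict 4, frames {6,2,0,8}
1 → miss, evict 0, frames {6,2,8,1}
8 → hit
1 → hit
3 → miss, evict 2, frames {6,8,1,3}
1 → hit
8 → hit
1 → hit
2 → miss, evict 3, frames {6,8,1,2}
9 → miss, evict 2, frames {6,8,1,9}
Page faults: 9.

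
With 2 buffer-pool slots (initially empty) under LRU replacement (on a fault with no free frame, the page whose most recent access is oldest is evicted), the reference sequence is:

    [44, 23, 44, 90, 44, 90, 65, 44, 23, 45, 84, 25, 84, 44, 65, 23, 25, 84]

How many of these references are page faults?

14

44: fault, frames (44)
23: fault, frames (44 23)
44: hit
90: fault, evict 23, frames (44 90)
44: hit
90: hit
65: fault, evict 44, frames (90 65)
44: fault, evict 90, frames (65 44)
23: fault, evict 65, frames (44 23)
45: fault, evict 44, frames (23 45)
84: fault, evict 23, frames (45 84)
25: fault, evict 45, frames (84 25)
84: hit
44: fault, evict 25, frames (84 44)
65: fault, evict 84, frames (44 65)
23: fault, evict 44, frames (65 23)
25: fault, evict 65, frames (23 25)
84: fault, evict 23, frames (25 84)
Page faults: 14.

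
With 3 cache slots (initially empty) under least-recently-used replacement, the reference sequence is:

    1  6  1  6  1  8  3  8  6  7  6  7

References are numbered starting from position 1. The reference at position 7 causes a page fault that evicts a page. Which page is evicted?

6

pos 1: 1: miss, frames [1]
pos 2: 6: miss, frames [1, 6]
pos 3: 1: hit
pos 4: 6: hit
pos 5: 1: hit
pos 6: 8: miss, frames [6, 1, 8]
pos 7: 3: miss, evict 6, frames [1, 8, 3]
At position 7, page 6 is evicted.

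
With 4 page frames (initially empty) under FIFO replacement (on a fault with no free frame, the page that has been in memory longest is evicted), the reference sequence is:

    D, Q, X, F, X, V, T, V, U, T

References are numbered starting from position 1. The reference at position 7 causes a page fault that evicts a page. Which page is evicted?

Q

pos 1: D -> miss, frames [D]
pos 2: Q -> miss, frames [D, Q]
pos 3: X -> miss, frames [D, Q, X]
pos 4: F -> miss, frames [D, Q, X, F]
pos 5: X -> hit
pos 6: V -> miss, evict D, frames [Q, X, F, V]
pos 7: T -> miss, evict Q, frames [X, F, V, T]
At position 7, page Q is evicted.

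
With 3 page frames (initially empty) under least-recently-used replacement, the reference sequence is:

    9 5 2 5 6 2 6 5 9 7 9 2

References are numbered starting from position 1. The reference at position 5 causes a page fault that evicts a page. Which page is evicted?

pos 1: 9 -> fault, frames [9]
pos 2: 5 -> fault, frames [9, 5]
pos 3: 2 -> fault, frames [9, 5, 2]
pos 4: 5 -> hit
pos 5: 6 -> fault, evict 9, frames [2, 5, 6]
At position 5, page 9 is evicted.

9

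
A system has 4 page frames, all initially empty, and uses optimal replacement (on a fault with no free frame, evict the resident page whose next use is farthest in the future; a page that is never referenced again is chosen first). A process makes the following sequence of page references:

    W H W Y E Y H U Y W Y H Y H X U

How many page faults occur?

6

W → fault, frames [W]
H → fault, frames [W, H]
W → hit
Y → fault, frames [W, H, Y]
E → fault, frames [W, H, Y, E]
Y → hit
H → hit
U → fault, evict E, frames [W, H, Y, U]
Y → hit
W → hit
Y → hit
H → hit
Y → hit
H → hit
X → fault, evict Y, frames [W, H, U, X]
U → hit
Page faults: 6.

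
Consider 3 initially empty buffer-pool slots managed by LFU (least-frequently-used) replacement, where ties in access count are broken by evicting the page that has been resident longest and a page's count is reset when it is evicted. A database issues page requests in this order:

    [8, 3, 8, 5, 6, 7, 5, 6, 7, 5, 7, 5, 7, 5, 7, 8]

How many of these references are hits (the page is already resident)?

8: fault, frames [8]
3: fault, frames [8, 3]
8: hit
5: fault, frames [8, 3, 5]
6: fault, evict 3, frames [8, 5, 6]
7: fault, evict 5, frames [8, 6, 7]
5: fault, evict 6, frames [8, 7, 5]
6: fault, evict 7, frames [8, 5, 6]
7: fault, evict 5, frames [8, 6, 7]
5: fault, evict 6, frames [8, 7, 5]
7: hit
5: hit
7: hit
5: hit
7: hit
8: hit
Hits: 7.

7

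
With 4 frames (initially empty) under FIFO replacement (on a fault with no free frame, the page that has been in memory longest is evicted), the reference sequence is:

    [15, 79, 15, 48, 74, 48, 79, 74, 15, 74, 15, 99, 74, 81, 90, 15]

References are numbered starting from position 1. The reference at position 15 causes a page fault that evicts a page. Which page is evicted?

pos 1: 15 → fault, frames [15]
pos 2: 79 → fault, frames [15, 79]
pos 3: 15 → hit
pos 4: 48 → fault, frames [15, 79, 48]
pos 5: 74 → fault, frames [15, 79, 48, 74]
pos 6: 48 → hit
pos 7: 79 → hit
pos 8: 74 → hit
pos 9: 15 → hit
pos 10: 74 → hit
pos 11: 15 → hit
pos 12: 99 → fault, evict 15, frames [79, 48, 74, 99]
pos 13: 74 → hit
pos 14: 81 → fault, evict 79, frames [48, 74, 99, 81]
pos 15: 90 → fault, evict 48, frames [74, 99, 81, 90]
At position 15, page 48 is evicted.

48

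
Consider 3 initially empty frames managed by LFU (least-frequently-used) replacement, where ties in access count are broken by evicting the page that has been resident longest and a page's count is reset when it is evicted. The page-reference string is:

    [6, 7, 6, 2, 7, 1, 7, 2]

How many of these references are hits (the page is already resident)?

6 → fault, frames (6)
7 → fault, frames (6 7)
6 → hit
2 → fault, frames (6 7 2)
7 → hit
1 → fault, evict 2, frames (6 7 1)
7 → hit
2 → fault, evict 1, frames (6 7 2)
Hits: 3.

3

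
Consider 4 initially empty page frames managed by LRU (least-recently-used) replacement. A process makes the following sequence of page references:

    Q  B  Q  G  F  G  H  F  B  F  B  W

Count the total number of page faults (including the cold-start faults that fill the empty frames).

Q → miss, frames [Q]
B → miss, frames [Q, B]
Q → hit
G → miss, frames [B, Q, G]
F → miss, frames [B, Q, G, F]
G → hit
H → miss, evict B, frames [Q, F, G, H]
F → hit
B → miss, evict Q, frames [G, H, F, B]
F → hit
B → hit
W → miss, evict G, frames [H, F, B, W]
Page faults: 7.

7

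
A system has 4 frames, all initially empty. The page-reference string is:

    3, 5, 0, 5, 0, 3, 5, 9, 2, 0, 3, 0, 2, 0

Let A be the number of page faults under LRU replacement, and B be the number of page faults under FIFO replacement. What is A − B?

Under LRU: F F F . . . . F F F F . . . → 7 faults.
Under FIFO: F F F . . . . F F . F . . . → 6 faults.
A − B = 7 − 6 = 1.

1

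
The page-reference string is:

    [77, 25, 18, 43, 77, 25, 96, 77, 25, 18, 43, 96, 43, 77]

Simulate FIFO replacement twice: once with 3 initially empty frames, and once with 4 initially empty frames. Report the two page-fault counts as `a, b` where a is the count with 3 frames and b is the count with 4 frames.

3 frames: F F F F F F F . . F F . . F → 10 faults.
4 frames: F F F F . . F F F F F F . F → 11 faults.
11 > 10: adding a frame increased faults — Belady's anomaly.

10, 11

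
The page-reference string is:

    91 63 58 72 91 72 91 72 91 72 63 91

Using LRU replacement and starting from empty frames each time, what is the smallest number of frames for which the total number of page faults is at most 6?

f=1: 12 faults
f=2: 7 faults
f=3: 6 faults
f=4: 4 faults
Smallest f with faults ≤ 6 is 3.

3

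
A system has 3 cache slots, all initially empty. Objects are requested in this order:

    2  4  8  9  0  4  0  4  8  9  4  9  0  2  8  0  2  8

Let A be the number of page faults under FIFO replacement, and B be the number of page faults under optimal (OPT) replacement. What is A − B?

Under FIFO: F F F F F F . . F F . . F F F . . . → 11 faults.
Under OPT: F F F F F . . . . F . . . F F . . . → 8 faults.
A − B = 11 − 8 = 3.

3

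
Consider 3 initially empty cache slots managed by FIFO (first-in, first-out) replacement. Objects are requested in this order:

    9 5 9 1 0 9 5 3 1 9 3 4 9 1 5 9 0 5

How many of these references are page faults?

12

9: miss, frames {9}
5: miss, frames {9,5}
9: hit
1: miss, frames {9,5,1}
0: miss, evict 9, frames {5,1,0}
9: miss, evict 5, frames {1,0,9}
5: miss, evict 1, frames {0,9,5}
3: miss, evict 0, frames {9,5,3}
1: miss, evict 9, frames {5,3,1}
9: miss, evict 5, frames {3,1,9}
3: hit
4: miss, evict 3, frames {1,9,4}
9: hit
1: hit
5: miss, evict 1, frames {9,4,5}
9: hit
0: miss, evict 9, frames {4,5,0}
5: hit
Page faults: 12.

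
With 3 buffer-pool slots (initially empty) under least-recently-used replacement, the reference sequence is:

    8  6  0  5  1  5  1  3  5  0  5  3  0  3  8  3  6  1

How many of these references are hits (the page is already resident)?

8

8: miss, frames {8}
6: miss, frames {8,6}
0: miss, frames {8,6,0}
5: miss, evict 8, frames {6,0,5}
1: miss, evict 6, frames {0,5,1}
5: hit
1: hit
3: miss, evict 0, frames {5,1,3}
5: hit
0: miss, evict 1, frames {3,5,0}
5: hit
3: hit
0: hit
3: hit
8: miss, evict 5, frames {0,3,8}
3: hit
6: miss, evict 0, frames {8,3,6}
1: miss, evict 8, frames {3,6,1}
Hits: 8.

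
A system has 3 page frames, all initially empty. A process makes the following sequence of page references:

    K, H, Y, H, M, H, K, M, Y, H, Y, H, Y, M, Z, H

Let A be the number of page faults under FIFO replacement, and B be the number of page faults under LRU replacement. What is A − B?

Under FIFO: F F F . F . F . . F F . . F F F → 10 faults.
Under LRU: F F F . F . F . F F . . . . F F → 9 faults.
A − B = 10 − 9 = 1.

1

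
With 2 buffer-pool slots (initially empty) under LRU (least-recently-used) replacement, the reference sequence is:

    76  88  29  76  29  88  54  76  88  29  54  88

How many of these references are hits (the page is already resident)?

76 -> miss, frames (76)
88 -> miss, frames (76 88)
29 -> miss, evict 76, frames (88 29)
76 -> miss, evict 88, frames (29 76)
29 -> hit
88 -> miss, evict 76, frames (29 88)
54 -> miss, evict 29, frames (88 54)
76 -> miss, evict 88, frames (54 76)
88 -> miss, evict 54, frames (76 88)
29 -> miss, evict 76, frames (88 29)
54 -> miss, evict 88, frames (29 54)
88 -> miss, evict 29, frames (54 88)
Hits: 1.

1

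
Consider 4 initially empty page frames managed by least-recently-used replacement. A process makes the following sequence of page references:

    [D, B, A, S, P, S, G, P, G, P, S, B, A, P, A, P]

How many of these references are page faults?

8

D -> miss, frames [D]
B -> miss, frames [D, B]
A -> miss, frames [D, B, A]
S -> miss, frames [D, B, A, S]
P -> miss, evict D, frames [B, A, S, P]
S -> hit
G -> miss, evict B, frames [A, P, S, G]
P -> hit
G -> hit
P -> hit
S -> hit
B -> miss, evict A, frames [G, P, S, B]
A -> miss, evict G, frames [P, S, B, A]
P -> hit
A -> hit
P -> hit
Page faults: 8.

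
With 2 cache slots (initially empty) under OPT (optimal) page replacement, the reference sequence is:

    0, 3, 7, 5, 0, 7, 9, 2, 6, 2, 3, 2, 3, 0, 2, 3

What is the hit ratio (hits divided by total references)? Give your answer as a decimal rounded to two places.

0: fault, frames [0]
3: fault, frames [0, 3]
7: fault, evict 3, frames [0, 7]
5: fault, evict 7, frames [0, 5]
0: hit
7: fault, evict 5, frames [0, 7]
9: fault, evict 7, frames [0, 9]
2: fault, evict 9, frames [0, 2]
6: fault, evict 0, frames [2, 6]
2: hit
3: fault, evict 6, frames [2, 3]
2: hit
3: hit
0: fault, evict 3, frames [2, 0]
2: hit
3: fault, evict 0, frames [2, 3]
Hits: 5 of 16 references → 5/16 = 0.3125.

0.31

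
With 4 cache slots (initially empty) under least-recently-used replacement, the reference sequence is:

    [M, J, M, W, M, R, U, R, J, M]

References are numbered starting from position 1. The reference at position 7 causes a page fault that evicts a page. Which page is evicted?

pos 1: M -> fault, frames [M]
pos 2: J -> fault, frames [M, J]
pos 3: M -> hit
pos 4: W -> fault, frames [J, M, W]
pos 5: M -> hit
pos 6: R -> fault, frames [J, W, M, R]
pos 7: U -> fault, evict J, frames [W, M, R, U]
At position 7, page J is evicted.

J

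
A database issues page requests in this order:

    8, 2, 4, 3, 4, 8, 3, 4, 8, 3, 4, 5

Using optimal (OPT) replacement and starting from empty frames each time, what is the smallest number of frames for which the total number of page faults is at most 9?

f=1: 12 faults
f=2: 8 faults
f=3: 5 faults
f=4: 5 faults
f=5: 5 faults
Smallest f with faults ≤ 9 is 2.

2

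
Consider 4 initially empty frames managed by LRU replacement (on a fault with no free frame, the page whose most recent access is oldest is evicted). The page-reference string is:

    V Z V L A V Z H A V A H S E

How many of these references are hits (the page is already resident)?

V -> miss, frames (V)
Z -> miss, frames (V Z)
V -> hit
L -> miss, frames (Z V L)
A -> miss, frames (Z V L A)
V -> hit
Z -> hit
H -> miss, evict L, frames (A V Z H)
A -> hit
V -> hit
A -> hit
H -> hit
S -> miss, evict Z, frames (V A H S)
E -> miss, evict V, frames (A H S E)
Hits: 7.

7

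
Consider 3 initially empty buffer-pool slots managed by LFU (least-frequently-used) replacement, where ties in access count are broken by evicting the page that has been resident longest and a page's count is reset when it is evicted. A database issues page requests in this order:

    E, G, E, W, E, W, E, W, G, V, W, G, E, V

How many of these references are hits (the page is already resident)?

8

E: miss, frames [E]
G: miss, frames [E, G]
E: hit
W: miss, frames [E, G, W]
E: hit
W: hit
E: hit
W: hit
G: hit
V: miss, evict G, frames [E, W, V]
W: hit
G: miss, evict V, frames [E, W, G]
E: hit
V: miss, evict G, frames [E, W, V]
Hits: 8.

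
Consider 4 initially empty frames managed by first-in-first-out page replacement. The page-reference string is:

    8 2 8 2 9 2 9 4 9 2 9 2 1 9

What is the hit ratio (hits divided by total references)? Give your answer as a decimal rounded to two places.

8 -> miss, frames (8)
2 -> miss, frames (8 2)
8 -> hit
2 -> hit
9 -> miss, frames (8 2 9)
2 -> hit
9 -> hit
4 -> miss, frames (8 2 9 4)
9 -> hit
2 -> hit
9 -> hit
2 -> hit
1 -> miss, evict 8, frames (2 9 4 1)
9 -> hit
Hits: 9 of 14 references → 9/14 = 0.6429.

0.64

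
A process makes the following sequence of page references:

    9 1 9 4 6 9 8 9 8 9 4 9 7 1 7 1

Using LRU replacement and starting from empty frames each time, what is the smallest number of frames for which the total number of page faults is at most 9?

2

f=1: 16 faults
f=2: 9 faults
f=3: 8 faults
f=4: 7 faults
f=5: 7 faults
f=6: 6 faults
Smallest f with faults ≤ 9 is 2.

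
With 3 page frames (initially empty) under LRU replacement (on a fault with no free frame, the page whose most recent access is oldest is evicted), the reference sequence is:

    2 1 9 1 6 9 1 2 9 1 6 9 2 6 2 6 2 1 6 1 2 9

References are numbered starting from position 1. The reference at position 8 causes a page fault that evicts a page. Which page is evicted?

6

pos 1: 2 -> miss, frames {2}
pos 2: 1 -> miss, frames {2,1}
pos 3: 9 -> miss, frames {2,1,9}
pos 4: 1 -> hit
pos 5: 6 -> miss, evict 2, frames {9,1,6}
pos 6: 9 -> hit
pos 7: 1 -> hit
pos 8: 2 -> miss, evict 6, frames {9,1,2}
At position 8, page 6 is evicted.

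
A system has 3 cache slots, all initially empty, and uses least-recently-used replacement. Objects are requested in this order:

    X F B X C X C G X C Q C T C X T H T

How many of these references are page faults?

9

X -> miss, frames (X)
F -> miss, frames (X F)
B -> miss, frames (X F B)
X -> hit
C -> miss, evict F, frames (B X C)
X -> hit
C -> hit
G -> miss, evict B, frames (X C G)
X -> hit
C -> hit
Q -> miss, evict G, frames (X C Q)
C -> hit
T -> miss, evict X, frames (Q C T)
C -> hit
X -> miss, evict Q, frames (T C X)
T -> hit
H -> miss, evict C, frames (X T H)
T -> hit
Page faults: 9.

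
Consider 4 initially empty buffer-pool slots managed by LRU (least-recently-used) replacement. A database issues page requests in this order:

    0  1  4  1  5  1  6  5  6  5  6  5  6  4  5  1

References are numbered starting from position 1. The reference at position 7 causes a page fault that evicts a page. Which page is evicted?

0

pos 1: 0 -> fault, frames {0}
pos 2: 1 -> fault, frames {0,1}
pos 3: 4 -> fault, frames {0,1,4}
pos 4: 1 -> hit
pos 5: 5 -> fault, frames {0,4,1,5}
pos 6: 1 -> hit
pos 7: 6 -> fault, evict 0, frames {4,5,1,6}
At position 7, page 0 is evicted.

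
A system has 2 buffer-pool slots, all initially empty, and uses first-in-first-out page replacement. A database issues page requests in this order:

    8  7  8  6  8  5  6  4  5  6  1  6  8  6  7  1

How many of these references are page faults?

8: fault, frames {8}
7: fault, frames {8,7}
8: hit
6: fault, evict 8, frames {7,6}
8: fault, evict 7, frames {6,8}
5: fault, evict 6, frames {8,5}
6: fault, evict 8, frames {5,6}
4: fault, evict 5, frames {6,4}
5: fault, evict 6, frames {4,5}
6: fault, evict 4, frames {5,6}
1: fault, evict 5, frames {6,1}
6: hit
8: fault, evict 6, frames {1,8}
6: fault, evict 1, frames {8,6}
7: fault, evict 8, frames {6,7}
1: fault, evict 6, frames {7,1}
Page faults: 14.

14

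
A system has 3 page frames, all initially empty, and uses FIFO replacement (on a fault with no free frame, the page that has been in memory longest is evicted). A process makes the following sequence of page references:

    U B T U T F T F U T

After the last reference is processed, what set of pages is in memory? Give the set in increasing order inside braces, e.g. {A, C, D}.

{F, T, U}

U: miss, frames {U}
B: miss, frames {U,B}
T: miss, frames {U,B,T}
U: hit
T: hit
F: miss, evict U, frames {B,T,F}
T: hit
F: hit
U: miss, evict B, frames {T,F,U}
T: hit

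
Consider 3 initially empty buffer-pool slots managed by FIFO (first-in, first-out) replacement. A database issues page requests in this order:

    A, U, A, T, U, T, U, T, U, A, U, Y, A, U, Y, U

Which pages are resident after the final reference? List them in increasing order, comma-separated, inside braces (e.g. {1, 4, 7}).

{A, U, Y}

A → fault, frames {A}
U → fault, frames {A,U}
A → hit
T → fault, frames {A,U,T}
U → hit
T → hit
U → hit
T → hit
U → hit
A → hit
U → hit
Y → fault, evict A, frames {U,T,Y}
A → fault, evict U, frames {T,Y,A}
U → fault, evict T, frames {Y,A,U}
Y → hit
U → hit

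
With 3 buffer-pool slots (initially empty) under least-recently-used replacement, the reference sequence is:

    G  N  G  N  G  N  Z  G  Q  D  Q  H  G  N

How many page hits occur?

G → fault, frames [G]
N → fault, frames [G, N]
G → hit
N → hit
G → hit
N → hit
Z → fault, frames [G, N, Z]
G → hit
Q → fault, evict N, frames [Z, G, Q]
D → fault, evict Z, frames [G, Q, D]
Q → hit
H → fault, evict G, frames [D, Q, H]
G → fault, evict D, frames [Q, H, G]
N → fault, evict Q, frames [H, G, N]
Hits: 6.

6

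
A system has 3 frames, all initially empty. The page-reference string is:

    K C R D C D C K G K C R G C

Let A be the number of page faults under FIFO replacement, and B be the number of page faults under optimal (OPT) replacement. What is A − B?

Under FIFO: F F F F . . . F F . F F . . → 8 faults.
Under OPT: F F F F . . . . F . . F . . → 6 faults.
A − B = 8 − 6 = 2.

2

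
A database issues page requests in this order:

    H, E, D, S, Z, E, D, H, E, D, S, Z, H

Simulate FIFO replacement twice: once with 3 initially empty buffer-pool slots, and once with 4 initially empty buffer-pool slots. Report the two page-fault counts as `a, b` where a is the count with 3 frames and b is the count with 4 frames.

10, 11

3 frames: F F F F F F F F . . F F . → 10 faults.
4 frames: F F F F F . . F F F F F F → 11 faults.
11 > 10: adding a frame increased faults — Belady's anomaly.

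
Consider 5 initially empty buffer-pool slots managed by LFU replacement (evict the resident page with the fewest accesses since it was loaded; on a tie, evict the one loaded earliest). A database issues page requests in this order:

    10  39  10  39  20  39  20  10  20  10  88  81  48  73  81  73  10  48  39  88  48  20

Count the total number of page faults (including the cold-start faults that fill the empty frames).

10: fault, frames {10}
39: fault, frames {10,39}
10: hit
39: hit
20: fault, frames {10,39,20}
39: hit
20: hit
10: hit
20: hit
10: hit
88: fault, frames {10,39,20,88}
81: fault, frames {10,39,20,88,81}
48: fault, evict 88, frames {10,39,20,81,48}
73: fault, evict 81, frames {10,39,20,48,73}
81: fault, evict 48, frames {10,39,20,73,81}
73: hit
10: hit
48: fault, evict 81, frames {10,39,20,73,48}
39: hit
88: fault, evict 48, frames {10,39,20,73,88}
48: fault, evict 88, frames {10,39,20,73,48}
20: hit
Page faults: 11.

11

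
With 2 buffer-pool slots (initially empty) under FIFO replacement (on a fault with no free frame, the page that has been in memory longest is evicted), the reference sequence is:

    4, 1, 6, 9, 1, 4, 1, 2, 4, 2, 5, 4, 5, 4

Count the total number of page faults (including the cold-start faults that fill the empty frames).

9

4: miss, frames (4)
1: miss, frames (4 1)
6: miss, evict 4, frames (1 6)
9: miss, evict 1, frames (6 9)
1: miss, evict 6, frames (9 1)
4: miss, evict 9, frames (1 4)
1: hit
2: miss, evict 1, frames (4 2)
4: hit
2: hit
5: miss, evict 4, frames (2 5)
4: miss, evict 2, frames (5 4)
5: hit
4: hit
Page faults: 9.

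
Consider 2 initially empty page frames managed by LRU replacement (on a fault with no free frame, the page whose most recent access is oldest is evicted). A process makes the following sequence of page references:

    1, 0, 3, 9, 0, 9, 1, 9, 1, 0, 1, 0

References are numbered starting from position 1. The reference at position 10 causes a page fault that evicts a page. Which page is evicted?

pos 1: 1 → fault, frames {1}
pos 2: 0 → fault, frames {1,0}
pos 3: 3 → fault, evict 1, frames {0,3}
pos 4: 9 → fault, evict 0, frames {3,9}
pos 5: 0 → fault, evict 3, frames {9,0}
pos 6: 9 → hit
pos 7: 1 → fault, evict 0, frames {9,1}
pos 8: 9 → hit
pos 9: 1 → hit
pos 10: 0 → fault, evict 9, frames {1,0}
At position 10, page 9 is evicted.

9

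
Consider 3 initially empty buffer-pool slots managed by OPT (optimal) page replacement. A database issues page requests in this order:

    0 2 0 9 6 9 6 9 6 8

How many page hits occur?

0: fault, frames [0]
2: fault, frames [0, 2]
0: hit
9: fault, frames [0, 2, 9]
6: fault, evict 2, frames [0, 9, 6]
9: hit
6: hit
9: hit
6: hit
8: fault, evict 6, frames [0, 9, 8]
Hits: 5.

5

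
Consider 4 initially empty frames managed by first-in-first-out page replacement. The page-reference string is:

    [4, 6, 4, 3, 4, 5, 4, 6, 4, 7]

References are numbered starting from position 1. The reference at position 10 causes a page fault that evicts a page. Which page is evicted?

pos 1: 4 -> fault, frames [4]
pos 2: 6 -> fault, frames [4, 6]
pos 3: 4 -> hit
pos 4: 3 -> fault, frames [4, 6, 3]
pos 5: 4 -> hit
pos 6: 5 -> fault, frames [4, 6, 3, 5]
pos 7: 4 -> hit
pos 8: 6 -> hit
pos 9: 4 -> hit
pos 10: 7 -> fault, evict 4, frames [6, 3, 5, 7]
At position 10, page 4 is evicted.

4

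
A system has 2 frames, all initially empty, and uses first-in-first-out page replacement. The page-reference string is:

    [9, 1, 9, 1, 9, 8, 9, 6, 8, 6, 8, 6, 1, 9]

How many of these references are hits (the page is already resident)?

6

9 → miss, frames [9]
1 → miss, frames [9, 1]
9 → hit
1 → hit
9 → hit
8 → miss, evict 9, frames [1, 8]
9 → miss, evict 1, frames [8, 9]
6 → miss, evict 8, frames [9, 6]
8 → miss, evict 9, frames [6, 8]
6 → hit
8 → hit
6 → hit
1 → miss, evict 6, frames [8, 1]
9 → miss, evict 8, frames [1, 9]
Hits: 6.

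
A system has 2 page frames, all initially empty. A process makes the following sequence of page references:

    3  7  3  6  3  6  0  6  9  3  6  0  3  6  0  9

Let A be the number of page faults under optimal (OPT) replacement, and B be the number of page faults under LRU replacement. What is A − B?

-3

Under OPT: F F . F . . F . F F . F . F . F → 9 faults.
Under LRU: F F . F . . F . F F F F F F F F → 12 faults.
A − B = 9 − 12 = -3.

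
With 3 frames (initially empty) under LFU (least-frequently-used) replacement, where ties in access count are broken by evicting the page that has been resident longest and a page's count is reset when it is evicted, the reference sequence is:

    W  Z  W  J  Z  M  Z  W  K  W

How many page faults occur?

5

W -> fault, frames {W}
Z -> fault, frames {W,Z}
W -> hit
J -> fault, frames {W,Z,J}
Z -> hit
M -> fault, evict J, frames {W,Z,M}
Z -> hit
W -> hit
K -> fault, evict M, frames {W,Z,K}
W -> hit
Page faults: 5.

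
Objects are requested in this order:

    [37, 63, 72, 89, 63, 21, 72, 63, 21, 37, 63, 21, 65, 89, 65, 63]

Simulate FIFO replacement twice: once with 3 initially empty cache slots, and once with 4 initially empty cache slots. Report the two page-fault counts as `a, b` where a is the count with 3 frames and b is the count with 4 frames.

10, 9

3 frames: F F F F . F . F . F . . F F . F → 10 faults.
4 frames: F F F F . F . . . F F . F F . . → 9 faults.
9 < 10: adding a frame reduced faults, as is typical.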